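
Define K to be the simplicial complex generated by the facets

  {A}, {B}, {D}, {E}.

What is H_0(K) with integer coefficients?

We work with the vertex ordering A < B < D < E. The simplices of K, each written with vertices in increasing order, are:

  0-simplices (4): A, B, D, E

giving chain groups C_0 ≅ Z^4.

Computing H_k = (kernel of ∂_k) / (image of ∂_{k+1}):

  H_0: rank C_0 − rank ∂_1 = 4 − 0 = 4, and there is no ∂_1, so H_0 ≅ Z^4.

(K is a triangulation of a set of 4 points.)

H_0 ≅ Z^4.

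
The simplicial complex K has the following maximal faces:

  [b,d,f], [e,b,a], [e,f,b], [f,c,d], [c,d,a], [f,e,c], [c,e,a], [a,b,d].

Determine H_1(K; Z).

K has 6 vertices, 12 edges, 8 triangles.
rank ∂_1 = 5, rank ∂_2 = 7 ⇒ b_1 = 12 − 5 − 7 = 0; all invariant factors of ∂_2 are 1 so no torsion. So H_1 = 0.

H_1 ≅ 0.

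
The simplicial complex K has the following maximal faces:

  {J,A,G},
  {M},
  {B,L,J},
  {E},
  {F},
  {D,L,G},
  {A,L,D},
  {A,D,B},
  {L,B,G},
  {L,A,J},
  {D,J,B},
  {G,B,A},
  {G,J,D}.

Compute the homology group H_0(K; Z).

We work with the vertex ordering A < B < D < E < F < G < J < L < M. The simplices of K, each written with vertices in increasing order, are:

  0-simplices (9): A, B, D, E, F, G, J, L, M
  1-simplices (15): AB, AD, AG, AJ, AL, BD, BG, BJ, BL, DG, DJ, DL, GJ, GL, JL
  2-simplices (10): ABD, ABG, ADL, AGJ, AJL, BDJ, BGL, BJL, DGJ, DGL

giving chain groups C_0 ≅ Z^9, C_1 ≅ Z^15, C_2 ≅ Z^10.

The boundary map ∂_1: C_1 → C_0 maps an edge to its endpoints' difference, ∂[p,q] = q − p. For instance
  ∂AD = D − A.
The 9×15 boundary matrix has rank 5 and Smith normal form diag(1,1,1,1,1).

∂_2: C_2 → C_1 acts by ∂[p,q,r] = [q,r] − [p,r] + [p,q]. For instance
  ∂BJL = JL − BL + BJ,
  ∂AJL = JL − AL + AJ.
The resulting 15×10 matrix has rank 10, and its Smith normal form has invariant factors (1,1,1,1,1,1,1,1,1,2).

Now H_k = ker ∂_k / im ∂_{k+1}, so:

  H_0: rank C_0 − rank ∂_1 = 9 − 5 = 4, and the invariant factors of ∂_1 are all 1, so H_0 = Z^4.

H_0 ≅ Z^4.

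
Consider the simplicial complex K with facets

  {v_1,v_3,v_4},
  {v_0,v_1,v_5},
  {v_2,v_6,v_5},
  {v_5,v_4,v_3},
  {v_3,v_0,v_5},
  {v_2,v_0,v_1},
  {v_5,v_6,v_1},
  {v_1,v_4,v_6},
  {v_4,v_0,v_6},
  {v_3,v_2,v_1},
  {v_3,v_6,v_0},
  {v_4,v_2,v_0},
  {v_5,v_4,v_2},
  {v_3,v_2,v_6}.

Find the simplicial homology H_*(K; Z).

H_0 = Z,  H_1 = Z^2,  H_2 = Z.

K has 7 vertices, 21 edges, 14 triangles.
rank ∂_0 = 0, rank ∂_1 = 6 ⇒ b_0 = 7 − 0 − 6 = 1; all invariant factors of ∂_1 are 1 so no torsion. So H_0 ≅ Z.
rank ∂_1 = 6, rank ∂_2 = 13 ⇒ b_1 = 21 − 6 − 13 = 2; all invariant factors of ∂_2 are 1 so no torsion. So H_1 ≅ Z^2.
rank ∂_2 = 13, rank ∂_3 = 0 ⇒ b_2 = 14 − 13 − 0 = 1. So H_2 ≅ Z.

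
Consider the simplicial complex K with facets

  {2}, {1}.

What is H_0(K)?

H_0 = Z^2.

Fix the vertex order 1 < 2 and write every simplex with vertices in increasing order. Then dim K = 0 and the simplices of K are:

  0-simplices (2): [1], [2]

so the chain groups are C_0 ≅ Z^2.

Computing H_k = (kernel of ∂_k) / (image of ∂_{k+1}):

  H_0: rank C_0 − rank ∂_1 = 2 − 0 = 2, and there is no ∂_1, so H_0 = Z^2.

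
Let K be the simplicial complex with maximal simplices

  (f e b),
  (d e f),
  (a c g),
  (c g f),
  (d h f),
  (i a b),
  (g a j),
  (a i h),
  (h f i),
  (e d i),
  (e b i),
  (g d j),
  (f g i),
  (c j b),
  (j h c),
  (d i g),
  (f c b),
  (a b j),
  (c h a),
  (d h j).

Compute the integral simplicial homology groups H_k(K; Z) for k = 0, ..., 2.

Fix the vertex order a < b < c < d < e < f < g < h < i < j and write every simplex with vertices in increasing order. Then dim K = 2 and the simplices of K are:

  0-simplices (10): a, b, c, d, e, f, g, h, i, j
  1-simplices (30): ab, ac, ag, ah, ai, aj, bc, be, bf, bi, bj, cf, cg, ch, cj, de, df, dg, dh, di, dj, ef, ei, fg, fh, fi, gi, gj, hi, hj
  2-simplices (20): abi, abj, acg, ach, agj, ahi, bcf, bcj, bef, bei, cfg, chj, def, dei, dfh, dgi, dgj, dhj, fgi, fhi

Hence C_0 ≅ Z^10, C_1 ≅ Z^30, C_2 ≅ Z^20.

The boundary map ∂_1: C_1 → C_0 sends each edge [p,q] (with p < q) to q − p. For instance
  ∂be = e − b.
The resulting 10×30 matrix has rank 9, and its Smith normal form has invariant factors (1,1,1,1,1,1,1,1,1).

Boundary ∂_2: C_2 → C_1 sends each 2-simplex [p,q,r] to [q,r] − [p,r] + [p,q]. For instance
  ∂acg = cg − ag + ac,
  ∂bei = ei − bi + be.
The 30×20 boundary matrix has rank 20 and Smith normal form diag(1,1,1,1,1,1,1,1,1,1,1,1,1,1,1,1,1,1,1,2).

Reading off H_k = ker ∂_k / im ∂_{k+1}:

  H_0: rank C_0 − rank ∂_1 = 10 − 9 = 1, and the invariant factors of ∂_1 are all 1, so H_0 = Z.
  H_1: rank ker ∂_1 − rank ∂_2 = (30 − 9) − 20 = 1, and ∂_2 has invariant factor 2 > 1, so H_1 = Z ⊕ Z/2.
  H_2: rank ker ∂_2 − rank ∂_3 = (20 − 20) − 0 = 0, and there is no ∂_3, so H_2 = 0.

H_0 = Z,  H_1 = Z ⊕ Z/2,  H_2 = 0.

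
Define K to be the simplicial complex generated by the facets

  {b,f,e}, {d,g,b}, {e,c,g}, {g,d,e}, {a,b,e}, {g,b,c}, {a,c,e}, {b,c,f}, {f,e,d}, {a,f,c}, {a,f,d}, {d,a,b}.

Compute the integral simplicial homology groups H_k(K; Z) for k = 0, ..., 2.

We work with the vertex ordering a < b < c < d < e < f < g. The simplices of K, each written with vertices in increasing order, are:

  0-simplices (7): a, b, c, d, e, f, g
  1-simplices (18): ab, ac, ad, ae, af, bc, bd, be, bf, bg, ce, cf, cg, de, df, dg, ef, eg
  2-simplices (12): abd, abe, ace, acf, adf, bcf, bcg, bdg, bef, ceg, def, deg

Hence C_0 ≅ Z^7, C_1 ≅ Z^18, C_2 ≅ Z^12.

The boundary map ∂_1: C_1 → C_0 sends each edge [p,q] (with p < q) to q − p.
The resulting 7×18 matrix has rank 6, and its Smith normal form has invariant factors (1,1,1,1,1,1).

The boundary map ∂_2: C_2 → C_1 sends each 2-simplex [p,q,r] to [q,r] − [p,r] + [p,q]. For instance
  ∂bcg = cg − bg + bc,
  ∂ace = ce − ae + ac.
The 18×12 boundary matrix has rank 12 and Smith normal form diag(1,1,1,1,1,1,1,1,1,1,1,2).

Now H_k = ker ∂_k / im ∂_{k+1}, so:

  H_0: rank C_0 − rank ∂_1 = 7 − 6 = 1, and the invariant factors of ∂_1 are all 1, so H_0 ≅ Z.
  H_1: rank ker ∂_1 − rank ∂_2 = (18 − 6) − 12 = 0, and ∂_2 has invariant factor 2 > 1, so H_1 ≅ Z/2.
  H_2: rank ker ∂_2 − rank ∂_3 = (12 − 12) − 0 = 0, and there is no ∂_3, so H_2 ≅ 0.

H_0 = Z,  H_1 = Z/2,  H_2 = 0.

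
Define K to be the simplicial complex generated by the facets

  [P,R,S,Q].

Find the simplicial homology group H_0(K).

H_0 ≅ Z.

Fix the vertex order P < Q < R < S and write every simplex with vertices in increasing order. Then dim K = 3 and the simplices of K are:

  0-simplices (4): P, Q, R, S
  1-simplices (6): PQ, PR, PS, QR, QS, RS
  2-simplices (4): PQR, PQS, PRS, QRS
  3-simplices (1): PQRS

Hence C_0 ≅ Z^4, C_1 ≅ Z^6, C_2 ≅ Z^4, C_3 ≅ Z^1.

Boundary ∂_1: C_1 → C_0 maps an edge to its endpoints' difference, ∂[p,q] = q − p. For instance
  ∂PQ = Q − P.
This gives a 4×6 integer matrix of rank 3; reducing to Smith normal form yields diagonal entries (1,1,1).

The boundary map ∂_2: C_2 → C_1 acts by ∂[p,q,r] = [q,r] − [p,r] + [p,q]. For instance
  ∂PQR = QR − PR + PQ,
  ∂PRS = RS − PS + PR.
The 6×4 boundary matrix has rank 3 and Smith normal form diag(1,1,1).

∂_3: C_3 → C_2 sends each 3-simplex σ to the alternating sum Σ_i (−1)^i (σ with its i-th vertex removed). For instance
  ∂PQRS = QRS − PRS + PQS − PQR.
The resulting 4×1 matrix has rank 1, and its Smith normal form has invariant factors (1).

Reading off H_k = ker ∂_k / im ∂_{k+1}:

  H_0: rank C_0 − rank ∂_1 = 4 − 3 = 1, and the invariant factors of ∂_1 are all 1, so H_0 = Z.

(K is a triangulation of the 3-simplex.)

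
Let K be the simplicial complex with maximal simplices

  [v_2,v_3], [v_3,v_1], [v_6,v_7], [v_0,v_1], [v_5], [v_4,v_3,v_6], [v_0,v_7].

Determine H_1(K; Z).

Take the total order v_0 < v_1 < v_2 < v_3 < v_4 < v_5 < v_6 < v_7 on the vertex set. Then K (dimension 2) consists of the simplices:

  0-simplices (8): [v_0], [v_1], [v_2], [v_3], [v_4], [v_5], [v_6], [v_7]
  1-simplices (8): [v_0,v_1], [v_0,v_7], [v_1,v_3], [v_2,v_3], [v_3,v_4], [v_3,v_6], [v_4,v_6], [v_6,v_7]
  2-simplices (1): [v_3,v_4,v_6]

so the chain groups are C_0 ≅ Z^8, C_1 ≅ Z^8, C_2 ≅ Z^1.

∂_1: C_1 → C_0 is given by ∂[p,q] = [q] − [p]. For instance
  ∂[v_0,v_7] = [v_7] − [v_0].
This gives a 8×8 integer matrix of rank 6; reducing to Smith normal form yields diagonal entries (1,1,1,1,1,1).

∂_2: C_2 → C_1 acts by ∂[p,q,r] = [q,r] − [p,r] + [p,q]. For instance
  ∂[v_3,v_4,v_6] = [v_4,v_6] − [v_3,v_6] + [v_3,v_4].
The resulting 8×1 matrix has rank 1, and its Smith normal form has invariant factors (1).

Computing H_k = (kernel of ∂_k) / (image of ∂_{k+1}):

  H_1: rank ker ∂_1 − rank ∂_2 = (8 − 6) − 1 = 1, and the invariant factors of ∂_2 are all 1, so H_1 ≅ Z.

H_1 = Z.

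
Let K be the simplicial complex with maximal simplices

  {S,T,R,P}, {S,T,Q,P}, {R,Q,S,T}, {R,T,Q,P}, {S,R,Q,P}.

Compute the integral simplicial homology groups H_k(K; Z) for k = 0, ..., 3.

Fix the vertex order P < Q < R < S < T and write every simplex with vertices in increasing order. Then dim K = 3 and the simplices of K are:

  0-simplices (5): P, Q, R, S, T
  1-simplices (10): PQ, PR, PS, PT, QR, QS, QT, RS, RT, ST
  2-simplices (10): PQR, PQS, PQT, PRS, PRT, PST, QRS, QRT, QST, RST
  3-simplices (5): PQRS, PQRT, PQST, PRST, QRST

Hence C_0 ≅ Z^5, C_1 ≅ Z^10, C_2 ≅ Z^10, C_3 ≅ Z^5.

The boundary map ∂_1: C_1 → C_0 is given by ∂[p,q] = [q] − [p]. For instance
  ∂RT = T − R.
The resulting 5×10 matrix has rank 4, and its Smith normal form has invariant factors (1,1,1,1).

Boundary ∂_2: C_2 → C_1 sends each 2-simplex [p,q,r] to [q,r] − [p,r] + [p,q]. For instance
  ∂RST = ST − RT + RS,
  ∂PRS = RS − PS + PR.
As a 10×10 matrix over Z this has rank 6, with invariant factors (1,1,1,1,1,1).

∂_3: C_3 → C_2 sends each 3-simplex σ to the alternating sum Σ_i (−1)^i (σ with its i-th vertex removed). For instance
  ∂PQRS = QRS − PRS + PQS − PQR,
  ∂QRST = RST − QST + QRT − QRS.
As a 10×5 matrix over Z this has rank 4, with invariant factors (1,1,1,1).

Computing H_k = (kernel of ∂_k) / (image of ∂_{k+1}):

  H_0: rank C_0 − rank ∂_1 = 5 − 4 = 1, and the invariant factors of ∂_1 are all 1, so H_0 = Z.
  H_1: rank ker ∂_1 − rank ∂_2 = (10 − 4) − 6 = 0, and the invariant factors of ∂_2 are all 1, so H_1 = 0.
  H_2: rank ker ∂_2 − rank ∂_3 = (10 − 6) − 4 = 0, and the invariant factors of ∂_3 are all 1, so H_2 = 0.
  H_3: rank ker ∂_3 − rank ∂_4 = (5 − 4) − 0 = 1, and there is no ∂_4, so H_3 = Z.

H_0 ≅ Z,  H_1 = 0,  H_2 = 0,  H_3 ≅ Z.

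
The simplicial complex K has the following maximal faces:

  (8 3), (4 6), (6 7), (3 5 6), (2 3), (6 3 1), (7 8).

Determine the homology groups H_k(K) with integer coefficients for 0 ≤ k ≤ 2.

H_0 ≅ Z,  H_1 ≅ Z,  H_2 = 0.

We work with the vertex ordering 1 < 2 < 3 < 4 < 5 < 6 < 7 < 8. The simplices of K, each written with vertices in increasing order, are:

  0-simplices (8): [1], [2], [3], [4], [5], [6], [7], [8]
  1-simplices (10): [1,3], [1,6], [2,3], [3,5], [3,6], [3,8], [4,6], [5,6], [6,7], [7,8]
  2-simplices (2): [1,3,6], [3,5,6]

Hence C_0 ≅ Z^8, C_1 ≅ Z^10, C_2 ≅ Z^2.

Boundary ∂_1: C_1 → C_0 sends each edge [p,q] (with p < q) to q − p. For instance
  ∂[1,3] = [3] − [1].
The 8×10 boundary matrix has rank 7 and Smith normal form diag(1,1,1,1,1,1,1).

The boundary map ∂_2: C_2 → C_1 acts by ∂[p,q,r] = [q,r] − [p,r] + [p,q]. For instance
  ∂[1,3,6] = [3,6] − [1,6] + [1,3],
  ∂[3,5,6] = [5,6] − [3,6] + [3,5].
This gives a 10×2 integer matrix of rank 2; reducing to Smith normal form yields diagonal entries (1,1).

From H_k ≅ ker(∂_k) / im(∂_{k+1}) we obtain:

  H_0: rank C_0 − rank ∂_1 = 8 − 7 = 1, and the invariant factors of ∂_1 are all 1, so H_0 ≅ Z.
  H_1: rank ker ∂_1 − rank ∂_2 = (10 − 7) − 2 = 1, and the invariant factors of ∂_2 are all 1, so H_1 ≅ Z.
  H_2: rank ker ∂_2 − rank ∂_3 = (2 − 2) − 0 = 0, and there is no ∂_3, so H_2 ≅ 0.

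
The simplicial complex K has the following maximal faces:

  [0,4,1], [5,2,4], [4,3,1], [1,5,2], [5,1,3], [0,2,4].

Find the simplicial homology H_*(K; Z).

H_0 ≅ Z,  H_1 ≅ Z,  H_2 = 0.

Take the total order 0 < 1 < 2 < 3 < 4 < 5 on the vertex set. Then K (dimension 2) consists of the simplices:

  0-simplices (6): [0], [1], [2], [3], [4], [5]
  1-simplices (12): [0,1], [0,2], [0,4], [1,2], [1,3], [1,4], [1,5], [2,4], [2,5], [3,4], [3,5], [4,5]
  2-simplices (6): [0,1,4], [0,2,4], [1,2,5], [1,3,4], [1,3,5], [2,4,5]

giving chain groups C_0 ≅ Z^6, C_1 ≅ Z^12, C_2 ≅ Z^6.

The boundary map ∂_1: C_1 → C_0 sends each edge [p,q] (with p < q) to q − p. For instance
  ∂[0,1] = [1] − [0].
The resulting 6×12 matrix has rank 5, and its Smith normal form has invariant factors (1,1,1,1,1).

The boundary map ∂_2: C_2 → C_1 sends each 2-simplex [p,q,r] to [q,r] − [p,r] + [p,q]. For instance
  ∂[2,4,5] = [4,5] − [2,5] + [2,4],
  ∂[1,3,5] = [3,5] − [1,5] + [1,3].
The resulting 12×6 matrix has rank 6, and its Smith normal form has invariant factors (1,1,1,1,1,1).

Reading off H_k = ker ∂_k / im ∂_{k+1}:

  H_0: rank C_0 − rank ∂_1 = 6 − 5 = 1, and the invariant factors of ∂_1 are all 1, so H_0 ≅ Z.
  H_1: rank ker ∂_1 − rank ∂_2 = (12 − 5) − 6 = 1, and the invariant factors of ∂_2 are all 1, so H_1 ≅ Z.
  H_2: rank ker ∂_2 − rank ∂_3 = (6 − 6) − 0 = 0, and there is no ∂_3, so H_2 ≅ 0.

(K is a triangulation of the cylinder S^1 x I.)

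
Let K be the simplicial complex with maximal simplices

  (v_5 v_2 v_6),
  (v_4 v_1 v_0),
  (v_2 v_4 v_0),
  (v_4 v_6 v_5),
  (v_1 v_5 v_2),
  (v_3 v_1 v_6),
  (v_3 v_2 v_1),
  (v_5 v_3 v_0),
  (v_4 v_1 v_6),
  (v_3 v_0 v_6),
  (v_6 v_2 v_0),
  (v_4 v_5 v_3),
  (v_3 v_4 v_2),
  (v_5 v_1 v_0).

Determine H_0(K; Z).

H_0 = Z.

We work with the vertex ordering v_0 < v_1 < v_2 < v_3 < v_4 < v_5 < v_6. The simplices of K, each written with vertices in increasing order, are:

  0-simplices (7): [v_0], [v_1], [v_2], [v_3], [v_4], [v_5], [v_6]
  1-simplices (21): (21 of them)
  2-simplices (14): (14 of them)

giving chain groups C_0 ≅ Z^7, C_1 ≅ Z^21, C_2 ≅ Z^14.

Boundary ∂_1: C_1 → C_0 is given by ∂[p,q] = [q] − [p]. For instance
  ∂[v_1,v_3] = [v_3] − [v_1].
As a 7×21 matrix over Z this has rank 6, with invariant factors (1,1,1,1,1,1).

Boundary ∂_2: C_2 → C_1 acts by ∂[p,q,r] = [q,r] − [p,r] + [p,q]. For instance
  ∂[v_0,v_1,v_5] = [v_1,v_5] − [v_0,v_5] + [v_0,v_1],
  ∂[v_0,v_3,v_5] = [v_3,v_5] − [v_0,v_5] + [v_0,v_3].
The 21×14 boundary matrix has rank 13 and Smith normal form diag(1,1,1,1,1,1,1,1,1,1,1,1,1).

Now H_k = ker ∂_k / im ∂_{k+1}, so:

  H_0: rank C_0 − rank ∂_1 = 7 − 6 = 1, and the invariant factors of ∂_1 are all 1, so H_0 ≅ Z.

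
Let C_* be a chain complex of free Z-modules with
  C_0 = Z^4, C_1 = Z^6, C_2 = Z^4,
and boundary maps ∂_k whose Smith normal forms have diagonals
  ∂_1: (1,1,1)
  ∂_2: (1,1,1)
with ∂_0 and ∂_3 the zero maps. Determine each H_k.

H_0: b_0 = 4 − 0 − 3 = 1; torsion from ∂_1 factors > 1: none. So H_0 = Z.
H_1: b_1 = 6 − 3 − 3 = 0; torsion from ∂_2 factors > 1: none. So H_1 = 0.
H_2: b_2 = 4 − 3 − 0 = 1; torsion from ∂_3 factors > 1: none. So H_2 = Z.

H_0 = Z,  H_1 = 0,  H_2 = Z.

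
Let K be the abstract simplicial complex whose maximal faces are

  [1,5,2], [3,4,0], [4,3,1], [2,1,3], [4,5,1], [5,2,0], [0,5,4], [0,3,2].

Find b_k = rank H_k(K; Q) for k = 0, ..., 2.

b_0 = 1, b_1 = 0, b_2 = 1.

Take the total order 0 < 1 < 2 < 3 < 4 < 5 on the vertex set. Then K (dimension 2) consists of the simplices:

  0-simplices (6): [0], [1], [2], [3], [4], [5]
  1-simplices (12): [0,2], [0,3], [0,4], [0,5], [1,2], [1,3], [1,4], [1,5], [2,3], [2,5], [3,4], [4,5]
  2-simplices (8): [0,2,3], [0,2,5], [0,3,4], [0,4,5], [1,2,3], [1,2,5], [1,3,4], [1,4,5]

Hence C_0 ≅ Z^6, C_1 ≅ Z^12, C_2 ≅ Z^8.

∂_1: C_1 → C_0 maps an edge to its endpoints' difference, ∂[p,q] = q − p. For instance
  ∂[1,3] = [3] − [1].
The resulting 6×12 matrix has rank 5, and its Smith normal form has invariant factors (1,1,1,1,1).

∂_2: C_2 → C_1 acts by ∂[p,q,r] = [q,r] − [p,r] + [p,q]. For instance
  ∂[0,3,4] = [3,4] − [0,4] + [0,3],
  ∂[0,4,5] = [4,5] − [0,5] + [0,4].
The 12×8 boundary matrix has rank 7 and Smith normal form diag(1,1,1,1,1,1,1).

Now H_k = ker ∂_k / im ∂_{k+1}, so:

  H_0: rank C_0 − rank ∂_1 = 6 − 5 = 1, and the invariant factors of ∂_1 are all 1, so H_0 ≅ Z.
  H_1: rank ker ∂_1 − rank ∂_2 = (12 − 5) − 7 = 0, and the invariant factors of ∂_2 are all 1, so H_1 ≅ 0.
  H_2: rank ker ∂_2 − rank ∂_3 = (8 − 7) − 0 = 1, and there is no ∂_3, so H_2 ≅ Z.

As a check, the Euler characteristic is 6 − 12 + 8 = 2, which agrees with 1 − 0 + 1 = 2.
(K is a triangulation of the 2-sphere S^2.)

Hence the Betti numbers are b_0 = 1, b_1 = 0, b_2 = 1.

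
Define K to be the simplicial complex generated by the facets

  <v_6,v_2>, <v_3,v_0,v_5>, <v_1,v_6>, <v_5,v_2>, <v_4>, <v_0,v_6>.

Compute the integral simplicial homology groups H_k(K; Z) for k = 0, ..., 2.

H_0 ≅ Z^2,  H_1 ≅ Z,  H_2 = 0.

Take the total order v_0 < v_1 < v_2 < v_3 < v_4 < v_5 < v_6 on the vertex set. Then K (dimension 2) consists of the simplices:

  0-simplices (7): [v_0], [v_1], [v_2], [v_3], [v_4], [v_5], [v_6]
  1-simplices (7): [v_0,v_3], [v_0,v_5], [v_0,v_6], [v_1,v_6], [v_2,v_5], [v_2,v_6], [v_3,v_5]
  2-simplices (1): [v_0,v_3,v_5]

giving chain groups C_0 ≅ Z^7, C_1 ≅ Z^7, C_2 ≅ Z^1.

Boundary ∂_1: C_1 → C_0 sends each edge [p,q] (with p < q) to q − p. For instance
  ∂[v_0,v_6] = [v_6] − [v_0].
The 7×7 boundary matrix has rank 5 and Smith normal form diag(1,1,1,1,1).

The boundary map ∂_2: C_2 → C_1 acts by ∂[p,q,r] = [q,r] − [p,r] + [p,q]. For instance
  ∂[v_0,v_3,v_5] = [v_3,v_5] − [v_0,v_5] + [v_0,v_3].
The resulting 7×1 matrix has rank 1, and its Smith normal form has invariant factors (1).

Computing H_k = (kernel of ∂_k) / (image of ∂_{k+1}):

  H_0: rank C_0 − rank ∂_1 = 7 − 5 = 2, and the invariant factors of ∂_1 are all 1, so H_0 = Z^2.
  H_1: rank ker ∂_1 − rank ∂_2 = (7 − 5) − 1 = 1, and the invariant factors of ∂_2 are all 1, so H_1 = Z.
  H_2: rank ker ∂_2 − rank ∂_3 = (1 − 1) − 0 = 0, and there is no ∂_3, so H_2 = 0.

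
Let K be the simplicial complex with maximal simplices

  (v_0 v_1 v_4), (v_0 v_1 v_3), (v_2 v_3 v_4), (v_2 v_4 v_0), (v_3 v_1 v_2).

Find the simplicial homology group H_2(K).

Take the total order v_0 < v_1 < v_2 < v_3 < v_4 on the vertex set. Then K (dimension 2) consists of the simplices:

  0-simplices (5): [v_0], [v_1], [v_2], [v_3], [v_4]
  1-simplices (10): [v_0,v_1], [v_0,v_2], [v_0,v_3], [v_0,v_4], [v_1,v_2], [v_1,v_3], [v_1,v_4], [v_2,v_3], [v_2,v_4], [v_3,v_4]
  2-simplices (5): [v_0,v_1,v_3], [v_0,v_1,v_4], [v_0,v_2,v_4], [v_1,v_2,v_3], [v_2,v_3,v_4]

so the chain groups are C_0 ≅ Z^5, C_1 ≅ Z^10, C_2 ≅ Z^5.

The boundary map ∂_1: C_1 → C_0 is given by ∂[p,q] = [q] − [p]. For instance
  ∂[v_2,v_3] = [v_3] − [v_2].
The 5×10 boundary matrix has rank 4 and Smith normal form diag(1,1,1,1).

Boundary ∂_2: C_2 → C_1 acts by ∂[p,q,r] = [q,r] − [p,r] + [p,q]. For instance
  ∂[v_1,v_2,v_3] = [v_2,v_3] − [v_1,v_3] + [v_1,v_2],
  ∂[v_2,v_3,v_4] = [v_3,v_4] − [v_2,v_4] + [v_2,v_3].
This gives a 10×5 integer matrix of rank 5; reducing to Smith normal form yields diagonal entries (1,1,1,1,1).

Computing H_k = (kernel of ∂_k) / (image of ∂_{k+1}):

  H_2: rank ker ∂_2 − rank ∂_3 = (5 − 5) − 0 = 0, and there is no ∂_3, so H_2 ≅ 0.

H_2 = 0.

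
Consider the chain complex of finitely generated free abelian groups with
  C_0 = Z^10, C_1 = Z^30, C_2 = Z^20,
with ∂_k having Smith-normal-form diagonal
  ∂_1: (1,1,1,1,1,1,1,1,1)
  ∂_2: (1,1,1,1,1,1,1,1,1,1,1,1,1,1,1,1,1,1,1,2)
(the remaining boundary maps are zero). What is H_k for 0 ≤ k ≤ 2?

H_0: b_0 = 10 − 0 − 9 = 1; torsion from ∂_1 factors > 1: none. So H_0 = Z.
H_1: b_1 = 30 − 9 − 20 = 1; torsion from ∂_2 factors > 1: [2]. So H_1 = Z × Z/2.
H_2: b_2 = 20 − 20 − 0 = 0; torsion from ∂_3 factors > 1: none. So H_2 = 0.

H_0 = Z,  H_1 = Z × Z/2,  H_2 = 0.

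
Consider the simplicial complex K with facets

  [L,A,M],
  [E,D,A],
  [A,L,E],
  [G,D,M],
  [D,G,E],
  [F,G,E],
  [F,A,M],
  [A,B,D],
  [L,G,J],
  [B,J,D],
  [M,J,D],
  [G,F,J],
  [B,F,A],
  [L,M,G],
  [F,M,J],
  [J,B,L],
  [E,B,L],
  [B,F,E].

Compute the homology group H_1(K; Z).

H_1 = Z ⊕ Z/2.

Fix the vertex order A < B < D < E < F < G < J < L < M and write every simplex with vertices in increasing order. Then dim K = 2 and the simplices of K are:

  0-simplices (9): A, B, D, E, F, G, J, L, M
  1-simplices (27): AB, AD, AE, AF, AL, AM, BD, BE, BF, BJ, BL, DE, DG, DJ, DM, EF, EG, EL, FG, FJ, FM, GJ, GL, GM, JL, JM, LM
  2-simplices (18): ABD, ABF, ADE, AEL, AFM, ALM, BDJ, BEF, BEL, BJL, DEG, DGM, DJM, EFG, FGJ, FJM, GJL, GLM

giving chain groups C_0 ≅ Z^9, C_1 ≅ Z^27, C_2 ≅ Z^18.

The boundary map ∂_1: C_1 → C_0 is given by ∂[p,q] = [q] − [p]. For instance
  ∂AE = E − A.
The resulting 9×27 matrix has rank 8, and its Smith normal form has invariant factors (1,1,1,1,1,1,1,1).

Boundary ∂_2: C_2 → C_1 maps a triangle to the signed sum of its edges. For instance
  ∂ADE = DE − AE + AD,
  ∂AEL = EL − AL + AE.
This gives a 27×18 integer matrix of rank 18; reducing to Smith normal form yields diagonal entries (1,1,1,1,1,1,1,1,1,1,1,1,1,1,1,1,1,2).

From H_k ≅ ker(∂_k) / im(∂_{k+1}) we obtain:

  H_1: rank ker ∂_1 − rank ∂_2 = (27 − 8) − 18 = 1, and ∂_2 has invariant factor 2 > 1, so H_1 ≅ Z ⊕ Z/2.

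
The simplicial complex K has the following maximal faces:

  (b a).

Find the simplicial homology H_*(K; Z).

Fix the vertex order a < b and write every simplex with vertices in increasing order. Then dim K = 1 and the simplices of K are:

  0-simplices (2): a, b
  1-simplices (1): ab

Hence C_0 ≅ Z^2, C_1 ≅ Z^1.

Boundary ∂_1: C_1 → C_0 sends each edge [p,q] (with p < q) to q − p. For instance
  ∂ab = b − a.
This gives a 2×1 integer matrix of rank 1; reducing to Smith normal form yields diagonal entries (1).

Computing H_k = (kernel of ∂_k) / (image of ∂_{k+1}):

  H_0: rank C_0 − rank ∂_1 = 2 − 1 = 1, and the invariant factors of ∂_1 are all 1, so H_0 ≅ Z.
  H_1: rank ker ∂_1 − rank ∂_2 = (1 − 1) − 0 = 0, and there is no ∂_2, so H_1 ≅ 0.

As a check, the Euler characteristic is 2 − 1 = 1, which agrees with 1 − 0 = 1.

H_0 = Z,  H_1 = 0.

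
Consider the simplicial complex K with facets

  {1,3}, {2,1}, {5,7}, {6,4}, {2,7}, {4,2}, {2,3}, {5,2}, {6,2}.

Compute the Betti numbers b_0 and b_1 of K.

b_0 = 1, b_1 = 3.

K has 7 vertices, 9 edges.
rank ∂_0 = 0, rank ∂_1 = 6 ⇒ b_0 = 7 − 0 − 6 = 1; all invariant factors of ∂_1 are 1 so no torsion. So H_0 = Z.
rank ∂_1 = 6, rank ∂_2 = 0 ⇒ b_1 = 9 − 6 − 0 = 3. So H_1 = Z^3.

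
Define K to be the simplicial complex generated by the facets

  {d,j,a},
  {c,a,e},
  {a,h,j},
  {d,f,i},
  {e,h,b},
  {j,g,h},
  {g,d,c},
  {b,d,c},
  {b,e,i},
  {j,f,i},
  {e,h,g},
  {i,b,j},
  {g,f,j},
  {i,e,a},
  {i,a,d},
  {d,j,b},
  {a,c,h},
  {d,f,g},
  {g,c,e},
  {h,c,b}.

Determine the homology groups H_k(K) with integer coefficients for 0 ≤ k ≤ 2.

We work with the vertex ordering a < b < c < d < e < f < g < h < i < j. The simplices of K, each written with vertices in increasing order, are:

  0-simplices (10): a, b, c, d, e, f, g, h, i, j
  1-simplices (30): ac, ad, ae, ah, ai, aj, bc, bd, be, bh, bi, bj, cd, ce, cg, ch, df, dg, di, dj, eg, eh, ei, fg, fi, fj, gh, gj, hj, ij
  2-simplices (20): ace, ach, adi, adj, aei, ahj, bcd, bch, bdj, beh, bei, bij, cdg, ceg, dfg, dfi, egh, fgj, fij, ghj

giving chain groups C_0 ≅ Z^10, C_1 ≅ Z^30, C_2 ≅ Z^20.

The boundary map ∂_1: C_1 → C_0 maps an edge to its endpoints' difference, ∂[p,q] = q − p. For instance
  ∂dg = g − d.
As a 10×30 matrix over Z this has rank 9, with invariant factors (1,1,1,1,1,1,1,1,1).

The boundary map ∂_2: C_2 → C_1 sends each 2-simplex [p,q,r] to [q,r] − [p,r] + [p,q]. For instance
  ∂dfg = fg − dg + df,
  ∂beh = eh − bh + be.
As a 30×20 matrix over Z this has rank 20, with invariant factors (1,1,1,1,1,1,1,1,1,1,1,1,1,1,1,1,1,1,1,2).

Computing H_k = (kernel of ∂_k) / (image of ∂_{k+1}):

  H_0: rank C_0 − rank ∂_1 = 10 − 9 = 1, and the invariant factors of ∂_1 are all 1, so H_0 ≅ Z.
  H_1: rank ker ∂_1 − rank ∂_2 = (30 − 9) − 20 = 1, and ∂_2 has invariant factor 2 > 1, so H_1 ≅ Z ⊕ Z/2Z.
  H_2: rank ker ∂_2 − rank ∂_3 = (20 − 20) − 0 = 0, and there is no ∂_3, so H_2 ≅ 0.

H_0 = Z,  H_1 = Z ⊕ Z/2Z,  H_2 = 0.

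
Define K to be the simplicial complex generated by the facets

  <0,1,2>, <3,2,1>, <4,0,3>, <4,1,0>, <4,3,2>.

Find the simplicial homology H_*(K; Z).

H_0 = Z,  H_1 = Z,  H_2 = 0.

Order the vertices as 0 < 1 < 2 < 3 < 4. Listing each simplex with vertices in this order, K has dimension 2 with simplices:

  0-simplices (5): [0], [1], [2], [3], [4]
  1-simplices (10): [0,1], [0,2], [0,3], [0,4], [1,2], [1,3], [1,4], [2,3], [2,4], [3,4]
  2-simplices (5): [0,1,2], [0,1,4], [0,3,4], [1,2,3], [2,3,4]

Hence C_0 ≅ Z^5, C_1 ≅ Z^10, C_2 ≅ Z^5.

The boundary map ∂_1: C_1 → C_0 maps an edge to its endpoints' difference, ∂[p,q] = q − p. For instance
  ∂[3,4] = [4] − [3].
This gives a 5×10 integer matrix of rank 4; reducing to Smith normal form yields diagonal entries (1,1,1,1).

Boundary ∂_2: C_2 → C_1 sends each 2-simplex [p,q,r] to [q,r] − [p,r] + [p,q]. For instance
  ∂[2,3,4] = [3,4] − [2,4] + [2,3],
  ∂[1,2,3] = [2,3] − [1,3] + [1,2].
The resulting 10×5 matrix has rank 5, and its Smith normal form has invariant factors (1,1,1,1,1).

Computing H_k = (kernel of ∂_k) / (image of ∂_{k+1}):

  H_0: rank C_0 − rank ∂_1 = 5 − 4 = 1, and the invariant factors of ∂_1 are all 1, so H_0 ≅ Z.
  H_1: rank ker ∂_1 − rank ∂_2 = (10 − 4) − 5 = 1, and the invariant factors of ∂_2 are all 1, so H_1 ≅ Z.
  H_2: rank ker ∂_2 − rank ∂_3 = (5 − 5) − 0 = 0, and there is no ∂_3, so H_2 ≅ 0.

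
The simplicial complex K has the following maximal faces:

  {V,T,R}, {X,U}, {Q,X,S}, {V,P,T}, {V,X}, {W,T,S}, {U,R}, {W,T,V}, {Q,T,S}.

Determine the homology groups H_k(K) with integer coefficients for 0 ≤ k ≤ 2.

Take the total order P < Q < R < S < T < U < V < W < X on the vertex set. Then K (dimension 2) consists of the simplices:

  0-simplices (9): P, Q, R, S, T, U, V, W, X
  1-simplices (16): PT, PV, QS, QT, QX, RT, RU, RV, ST, SW, SX, TV, TW, UX, VW, VX
  2-simplices (6): PTV, QST, QSX, RTV, STW, TVW

so the chain groups are C_0 ≅ Z^9, C_1 ≅ Z^16, C_2 ≅ Z^6.

Boundary ∂_1: C_1 → C_0 maps an edge to its endpoints' difference, ∂[p,q] = q − p. For instance
  ∂QT = T − Q.
The 9×16 boundary matrix has rank 8 and Smith normal form diag(1,1,1,1,1,1,1,1).

∂_2: C_2 → C_1 maps a triangle to the signed sum of its edges. For instance
  ∂QST = ST − QT + QS,
  ∂PTV = TV − PV + PT.
The resulting 16×6 matrix has rank 6, and its Smith normal form has invariant factors (1,1,1,1,1,1).

Now H_k = ker ∂_k / im ∂_{k+1}, so:

  H_0: rank C_0 − rank ∂_1 = 9 − 8 = 1, and the invariant factors of ∂_1 are all 1, so H_0 ≅ Z.
  H_1: rank ker ∂_1 − rank ∂_2 = (16 − 8) − 6 = 2, and the invariant factors of ∂_2 are all 1, so H_1 ≅ Z^2.
  H_2: rank ker ∂_2 − rank ∂_3 = (6 − 6) − 0 = 0, and there is no ∂_3, so H_2 ≅ 0.

H_0 = Z,  H_1 = Z^2,  H_2 = 0.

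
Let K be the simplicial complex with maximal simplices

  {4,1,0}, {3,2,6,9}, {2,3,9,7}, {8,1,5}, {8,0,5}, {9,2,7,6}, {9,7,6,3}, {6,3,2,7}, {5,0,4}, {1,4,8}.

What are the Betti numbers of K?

Order the vertices as 0 < 1 < 2 < 3 < 4 < 5 < 6 < 7 < 8 < 9. Listing each simplex with vertices in this order, K has dimension 3 with simplices:

  0-simplices (10): [0], [1], [2], [3], [4], [5], [6], [7], [8], [9]
  1-simplices (20): [0,1], [0,4], [0,5], [0,8], [1,4], [1,5], [1,8], [2,3], [2,6], [2,7], [2,9], [3,6], [3,7], [3,9], [4,5], [4,8], [5,8], [6,7], [6,9], [7,9]
  2-simplices (15): [0,1,4], [0,4,5], [0,5,8], [1,4,8], [1,5,8], [2,3,6], [2,3,7], [2,3,9], [2,6,7], [2,6,9], [2,7,9], [3,6,7], [3,6,9], [3,7,9], [6,7,9]
  3-simplices (5): [2,3,6,7], [2,3,6,9], [2,3,7,9], [2,6,7,9], [3,6,7,9]

so the chain groups are C_0 ≅ Z^10, C_1 ≅ Z^20, C_2 ≅ Z^15, C_3 ≅ Z^5.

Boundary ∂_1: C_1 → C_0 maps an edge to its endpoints' difference, ∂[p,q] = q − p. For instance
  ∂[6,7] = [7] − [6].
The resulting 10×20 matrix has rank 8, and its Smith normal form has invariant factors (1,1,1,1,1,1,1,1).

The boundary map ∂_2: C_2 → C_1 maps a triangle to the signed sum of its edges. For instance
  ∂[1,4,8] = [4,8] − [1,8] + [1,4],
  ∂[2,3,7] = [3,7] − [2,7] + [2,3].
This gives a 20×15 integer matrix of rank 11; reducing to Smith normal form yields diagonal entries (1,1,1,1,1,1,1,1,1,1,1).

The boundary map ∂_3: C_3 → C_2 sends each 3-simplex σ to the alternating sum Σ_i (−1)^i (σ with its i-th vertex removed). For instance
  ∂[2,3,6,9] = [3,6,9] − [2,6,9] + [2,3,9] − [2,3,6],
  ∂[3,6,7,9] = [6,7,9] − [3,7,9] + [3,6,9] − [3,6,7].
The 15×5 boundary matrix has rank 4 and Smith normal form diag(1,1,1,1).

From H_k ≅ ker(∂_k) / im(∂_{k+1}) we obtain:

  H_0: rank C_0 − rank ∂_1 = 10 − 8 = 2, and the invariant factors of ∂_1 are all 1, so H_0 ≅ Z^2.
  H_1: rank ker ∂_1 − rank ∂_2 = (20 − 8) − 11 = 1, and the invariant factors of ∂_2 are all 1, so H_1 ≅ Z.
  H_2: rank ker ∂_2 − rank ∂_3 = (15 − 11) − 4 = 0, and the invariant factors of ∂_3 are all 1, so H_2 ≅ 0.
  H_3: rank ker ∂_3 − rank ∂_4 = (5 − 4) − 0 = 1, and there is no ∂_4, so H_3 ≅ Z.

As a check, the Euler characteristic is 10 − 20 + 15 − 5 = 0, which agrees with 2 − 1 + 0 − 1 = 0.
(K is a triangulation of the disjoint union of the 3-sphere S^3 and the Möbius band.)

Hence the Betti numbers are b_0 = 2, b_1 = 1, b_2 = 0, b_3 = 1.

b_0 = 2, b_1 = 1, b_2 = 0, b_3 = 1.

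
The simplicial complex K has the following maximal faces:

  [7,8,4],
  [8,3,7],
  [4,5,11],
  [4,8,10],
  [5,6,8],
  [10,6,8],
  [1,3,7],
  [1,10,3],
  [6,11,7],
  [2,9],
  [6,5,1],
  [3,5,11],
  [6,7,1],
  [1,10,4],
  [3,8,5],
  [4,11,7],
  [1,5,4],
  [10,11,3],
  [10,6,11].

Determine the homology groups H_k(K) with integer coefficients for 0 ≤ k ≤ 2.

We work with the vertex ordering 1 < 2 < 3 < 4 < 5 < 6 < 7 < 8 < 9 < 10 < 11. The simplices of K, each written with vertices in increasing order, are:

  0-simplices (11): [1], [2], [3], [4], [5], [6], [7], [8], [9], [10], [11]
  1-simplices (28): (28 of them)
  2-simplices (18): (18 of them)

Hence C_0 ≅ Z^11, C_1 ≅ Z^28, C_2 ≅ Z^18.

The boundary map ∂_1: C_1 → C_0 is given by ∂[p,q] = [q] − [p].
The resulting 11×28 matrix has rank 9, and its Smith normal form has invariant factors (1,1,1,1,1,1,1,1,1).

Boundary ∂_2: C_2 → C_1 sends each 2-simplex [p,q,r] to [q,r] − [p,r] + [p,q]. For instance
  ∂[4,7,8] = [7,8] − [4,8] + [4,7],
  ∂[4,7,11] = [7,11] − [4,11] + [4,7].
The 28×18 boundary matrix has rank 17 and Smith normal form diag(1,1,1,1,1,1,1,1,1,1,1,1,1,1,1,1,1).

From H_k ≅ ker(∂_k) / im(∂_{k+1}) we obtain:

  H_0: rank C_0 − rank ∂_1 = 11 − 9 = 2, and the invariant factors of ∂_1 are all 1, so H_0 ≅ Z^2.
  H_1: rank ker ∂_1 − rank ∂_2 = (28 − 9) − 17 = 2, and the invariant factors of ∂_2 are all 1, so H_1 ≅ Z^2.
  H_2: rank ker ∂_2 − rank ∂_3 = (18 − 17) − 0 = 1, and there is no ∂_3, so H_2 ≅ Z.

(K is a triangulation of the disjoint union of the torus T^2 and the 1-simplex.)

H_0 ≅ Z^2,  H_1 ≅ Z^2,  H_2 ≅ Z.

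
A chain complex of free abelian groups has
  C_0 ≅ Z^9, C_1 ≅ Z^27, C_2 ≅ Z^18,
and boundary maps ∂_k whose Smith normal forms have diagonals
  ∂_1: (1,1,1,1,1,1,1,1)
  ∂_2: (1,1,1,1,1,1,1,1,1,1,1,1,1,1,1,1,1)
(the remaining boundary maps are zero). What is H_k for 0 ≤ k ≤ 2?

H_0 ≅ Z,  H_1 ≅ Z^2,  H_2 ≅ Z.

H_0: b_0 = 9 − 0 − 8 = 1; torsion from ∂_1 factors > 1: none. So H_0 ≅ Z.
H_1: b_1 = 27 − 8 − 17 = 2; torsion from ∂_2 factors > 1: none. So H_1 ≅ Z^2.
H_2: b_2 = 18 − 17 − 0 = 1; torsion from ∂_3 factors > 1: none. So H_2 ≅ Z.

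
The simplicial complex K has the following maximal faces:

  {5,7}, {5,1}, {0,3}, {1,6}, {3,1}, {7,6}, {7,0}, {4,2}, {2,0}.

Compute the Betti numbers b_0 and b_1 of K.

We work with the vertex ordering 0 < 1 < 2 < 3 < 4 < 5 < 6 < 7. The simplices of K, each written with vertices in increasing order, are:

  0-simplices (8): [0], [1], [2], [3], [4], [5], [6], [7]
  1-simplices (9): [0,2], [0,3], [0,7], [1,3], [1,5], [1,6], [2,4], [5,7], [6,7]

so the chain groups are C_0 ≅ Z^8, C_1 ≅ Z^9.

Boundary ∂_1: C_1 → C_0 sends each edge [p,q] (with p < q) to q − p.
As a 8×9 matrix over Z this has rank 7, with invariant factors (1,1,1,1,1,1,1).

From H_k ≅ ker(∂_k) / im(∂_{k+1}) we obtain:

  H_0: rank C_0 − rank ∂_1 = 8 − 7 = 1, and the invariant factors of ∂_1 are all 1, so H_0 = Z.
  H_1: rank ker ∂_1 − rank ∂_2 = (9 − 7) − 0 = 2, and there is no ∂_2, so H_1 = Z^2.

Hence the Betti numbers are b_0 = 1, b_1 = 2.

b_0 = 1, b_1 = 2.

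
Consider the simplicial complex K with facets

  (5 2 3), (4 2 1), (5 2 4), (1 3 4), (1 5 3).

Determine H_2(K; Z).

Order the vertices as 1 < 2 < 3 < 4 < 5. Listing each simplex with vertices in this order, K has dimension 2 with simplices:

  0-simplices (5): [1], [2], [3], [4], [5]
  1-simplices (10): [1,2], [1,3], [1,4], [1,5], [2,3], [2,4], [2,5], [3,4], [3,5], [4,5]
  2-simplices (5): [1,2,4], [1,3,4], [1,3,5], [2,3,5], [2,4,5]

Hence C_0 ≅ Z^5, C_1 ≅ Z^10, C_2 ≅ Z^5.

Boundary ∂_1: C_1 → C_0 is given by ∂[p,q] = [q] − [p].
The 5×10 boundary matrix has rank 4 and Smith normal form diag(1,1,1,1).

Boundary ∂_2: C_2 → C_1 maps a triangle to the signed sum of its edges. For instance
  ∂[2,3,5] = [3,5] − [2,5] + [2,3],
  ∂[2,4,5] = [4,5] − [2,5] + [2,4].
As a 10×5 matrix over Z this has rank 5, with invariant factors (1,1,1,1,1).

From H_k ≅ ker(∂_k) / im(∂_{k+1}) we obtain:

  H_2: rank ker ∂_2 − rank ∂_3 = (5 − 5) − 0 = 0, and there is no ∂_3, so H_2 = 0.

H_2 = 0.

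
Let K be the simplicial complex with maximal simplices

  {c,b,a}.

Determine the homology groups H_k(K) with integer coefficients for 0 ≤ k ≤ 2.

We work with the vertex ordering a < b < c. The simplices of K, each written with vertices in increasing order, are:

  0-simplices (3): a, b, c
  1-simplices (3): ab, ac, bc
  2-simplices (1): abc

giving chain groups C_0 ≅ Z^3, C_1 ≅ Z^3, C_2 ≅ Z^1.

The boundary map ∂_1: C_1 → C_0 is given by ∂[p,q] = [q] − [p]. For instance
  ∂ab = b − a.
As a 3×3 matrix over Z this has rank 2, with invariant factors (1,1).

Boundary ∂_2: C_2 → C_1 sends each 2-simplex [p,q,r] to [q,r] − [p,r] + [p,q]. For instance
  ∂abc = bc − ac + ab.
The resulting 3×1 matrix has rank 1, and its Smith normal form has invariant factors (1).

Computing H_k = (kernel of ∂_k) / (image of ∂_{k+1}):

  H_0: rank C_0 − rank ∂_1 = 3 − 2 = 1, and the invariant factors of ∂_1 are all 1, so H_0 = Z.
  H_1: rank ker ∂_1 − rank ∂_2 = (3 − 2) − 1 = 0, and the invariant factors of ∂_2 are all 1, so H_1 = 0.
  H_2: rank ker ∂_2 − rank ∂_3 = (1 − 1) − 0 = 0, and there is no ∂_3, so H_2 = 0.

(K is a triangulation of the 2-simplex.)

H_0 ≅ Z,  H_1 = 0,  H_2 = 0.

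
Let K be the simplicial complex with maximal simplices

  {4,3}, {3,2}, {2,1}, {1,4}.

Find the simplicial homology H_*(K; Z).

H_0 ≅ Z,  H_1 ≅ Z.

Order the vertices as 1 < 2 < 3 < 4. Listing each simplex with vertices in this order, K has dimension 1 with simplices:

  0-simplices (4): [1], [2], [3], [4]
  1-simplices (4): [1,2], [1,4], [2,3], [3,4]

giving chain groups C_0 ≅ Z^4, C_1 ≅ Z^4.

∂_1: C_1 → C_0 is given by ∂[p,q] = [q] − [p]. For instance
  ∂[3,4] = [4] − [3].
The 4×4 boundary matrix has rank 3 and Smith normal form diag(1,1,1).

From H_k ≅ ker(∂_k) / im(∂_{k+1}) we obtain:

  H_0: rank C_0 − rank ∂_1 = 4 − 3 = 1, and the invariant factors of ∂_1 are all 1, so H_0 ≅ Z.
  H_1: rank ker ∂_1 − rank ∂_2 = (4 − 3) − 0 = 1, and there is no ∂_2, so H_1 ≅ Z.

As a check, the Euler characteristic is 4 − 4 = 0, which agrees with 1 − 1 = 0.
(K is a triangulation of the circle S^1.)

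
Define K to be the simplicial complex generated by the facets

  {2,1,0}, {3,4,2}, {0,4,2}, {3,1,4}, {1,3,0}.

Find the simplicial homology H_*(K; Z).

We work with the vertex ordering 0 < 1 < 2 < 3 < 4. The simplices of K, each written with vertices in increasing order, are:

  0-simplices (5): [0], [1], [2], [3], [4]
  1-simplices (10): [0,1], [0,2], [0,3], [0,4], [1,2], [1,3], [1,4], [2,3], [2,4], [3,4]
  2-simplices (5): [0,1,2], [0,1,3], [0,2,4], [1,3,4], [2,3,4]

so the chain groups are C_0 ≅ Z^5, C_1 ≅ Z^10, C_2 ≅ Z^5.

The boundary map ∂_1: C_1 → C_0 sends each edge [p,q] (with p < q) to q − p.
As a 5×10 matrix over Z this has rank 4, with invariant factors (1,1,1,1).

∂_2: C_2 → C_1 maps a triangle to the signed sum of its edges. For instance
  ∂[0,1,2] = [1,2] − [0,2] + [0,1],
  ∂[2,3,4] = [3,4] − [2,4] + [2,3].
As a 10×5 matrix over Z this has rank 5, with invariant factors (1,1,1,1,1).

Reading off H_k = ker ∂_k / im ∂_{k+1}:

  H_0: rank C_0 − rank ∂_1 = 5 − 4 = 1, and the invariant factors of ∂_1 are all 1, so H_0 ≅ Z.
  H_1: rank ker ∂_1 − rank ∂_2 = (10 − 4) − 5 = 1, and the invariant factors of ∂_2 are all 1, so H_1 ≅ Z.
  H_2: rank ker ∂_2 − rank ∂_3 = (5 − 5) − 0 = 0, and there is no ∂_3, so H_2 ≅ 0.

(K is a triangulation of the Möbius band.)

H_0 ≅ Z,  H_1 ≅ Z,  H_2 = 0.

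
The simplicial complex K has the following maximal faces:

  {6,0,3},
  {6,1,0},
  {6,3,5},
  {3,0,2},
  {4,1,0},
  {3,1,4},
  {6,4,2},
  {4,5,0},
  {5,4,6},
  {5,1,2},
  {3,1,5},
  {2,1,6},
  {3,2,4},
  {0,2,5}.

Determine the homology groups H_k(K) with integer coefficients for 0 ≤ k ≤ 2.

Fix the vertex order 0 < 1 < 2 < 3 < 4 < 5 < 6 and write every simplex with vertices in increasing order. Then dim K = 2 and the simplices of K are:

  0-simplices (7): [0], [1], [2], [3], [4], [5], [6]
  1-simplices (21): [0,1], [0,2], [0,3], [0,4], [0,5], [0,6], [1,2], [1,3], [1,4], [1,5], [1,6], [2,3], [2,4], [2,5], [2,6], [3,4], [3,5], [3,6], [4,5], [4,6], [5,6]
  2-simplices (14): [0,1,4], [0,1,6], [0,2,3], [0,2,5], [0,3,6], [0,4,5], [1,2,5], [1,2,6], [1,3,4], [1,3,5], [2,3,4], [2,4,6], [3,5,6], [4,5,6]

so the chain groups are C_0 ≅ Z^7, C_1 ≅ Z^21, C_2 ≅ Z^14.

Boundary ∂_1: C_1 → C_0 sends each edge [p,q] (with p < q) to q − p. For instance
  ∂[5,6] = [6] − [5].
The 7×21 boundary matrix has rank 6 and Smith normal form diag(1,1,1,1,1,1).

The boundary map ∂_2: C_2 → C_1 maps a triangle to the signed sum of its edges. For instance
  ∂[1,3,5] = [3,5] − [1,5] + [1,3],
  ∂[0,1,4] = [1,4] − [0,4] + [0,1].
As a 21×14 matrix over Z this has rank 13, with invariant factors (1,1,1,1,1,1,1,1,1,1,1,1,1).

From H_k ≅ ker(∂_k) / im(∂_{k+1}) we obtain:

  H_0: rank C_0 − rank ∂_1 = 7 − 6 = 1, and the invariant factors of ∂_1 are all 1, so H_0 = Z.
  H_1: rank ker ∂_1 − rank ∂_2 = (21 − 6) − 13 = 2, and the invariant factors of ∂_2 are all 1, so H_1 = Z^2.
  H_2: rank ker ∂_2 − rank ∂_3 = (14 − 13) − 0 = 1, and there is no ∂_3, so H_2 = Z.

H_0 ≅ Z,  H_1 ≅ Z^2,  H_2 ≅ Z.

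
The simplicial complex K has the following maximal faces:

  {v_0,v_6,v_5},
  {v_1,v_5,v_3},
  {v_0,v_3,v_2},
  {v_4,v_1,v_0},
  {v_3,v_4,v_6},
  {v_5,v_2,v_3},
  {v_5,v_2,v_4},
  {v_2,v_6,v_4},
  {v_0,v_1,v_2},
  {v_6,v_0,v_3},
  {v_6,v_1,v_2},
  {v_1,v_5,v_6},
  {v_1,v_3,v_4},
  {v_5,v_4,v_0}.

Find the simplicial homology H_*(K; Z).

H_0 = Z,  H_1 = Z^2,  H_2 = Z.

We work with the vertex ordering v_0 < v_1 < v_2 < v_3 < v_4 < v_5 < v_6. The simplices of K, each written with vertices in increasing order, are:

  0-simplices (7): [v_0], [v_1], [v_2], [v_3], [v_4], [v_5], [v_6]
  1-simplices (21): (21 of them)
  2-simplices (14): (14 of them)

so the chain groups are C_0 ≅ Z^7, C_1 ≅ Z^21, C_2 ≅ Z^14.

∂_1: C_1 → C_0 is given by ∂[p,q] = [q] − [p]. For instance
  ∂[v_1,v_5] = [v_5] − [v_1].
As a 7×21 matrix over Z this has rank 6, with invariant factors (1,1,1,1,1,1).

Boundary ∂_2: C_2 → C_1 maps a triangle to the signed sum of its edges. For instance
  ∂[v_2,v_4,v_6] = [v_4,v_6] − [v_2,v_6] + [v_2,v_4],
  ∂[v_1,v_5,v_6] = [v_5,v_6] − [v_1,v_6] + [v_1,v_5].
The resulting 21×14 matrix has rank 13, and its Smith normal form has invariant factors (1,1,1,1,1,1,1,1,1,1,1,1,1).

Reading off H_k = ker ∂_k / im ∂_{k+1}:

  H_0: rank C_0 − rank ∂_1 = 7 − 6 = 1, and the invariant factors of ∂_1 are all 1, so H_0 = Z.
  H_1: rank ker ∂_1 − rank ∂_2 = (21 − 6) − 13 = 2, and the invariant factors of ∂_2 are all 1, so H_1 = Z^2.
  H_2: rank ker ∂_2 − rank ∂_3 = (14 − 13) − 0 = 1, and there is no ∂_3, so H_2 = Z.

(K is a triangulation of the torus T^2.)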